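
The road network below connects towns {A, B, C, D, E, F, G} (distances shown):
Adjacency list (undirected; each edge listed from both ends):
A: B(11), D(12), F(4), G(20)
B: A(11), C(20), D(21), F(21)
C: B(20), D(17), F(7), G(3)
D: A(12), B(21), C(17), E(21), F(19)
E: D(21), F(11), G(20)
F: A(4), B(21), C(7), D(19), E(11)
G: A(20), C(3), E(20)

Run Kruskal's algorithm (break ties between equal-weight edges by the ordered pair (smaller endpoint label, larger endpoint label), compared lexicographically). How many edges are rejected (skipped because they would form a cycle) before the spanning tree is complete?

0

Kruskal: consider edges lightest-first.
C G (3): add — endpoints in different components.
A F (4): add — endpoints in different components.
C F (7): add — endpoints in different components.
A B (11): add — endpoints in different components.
E F (11): add — endpoints in different components.
A D (12): add — endpoints in different components.
Edges rejected before the tree was complete: 0.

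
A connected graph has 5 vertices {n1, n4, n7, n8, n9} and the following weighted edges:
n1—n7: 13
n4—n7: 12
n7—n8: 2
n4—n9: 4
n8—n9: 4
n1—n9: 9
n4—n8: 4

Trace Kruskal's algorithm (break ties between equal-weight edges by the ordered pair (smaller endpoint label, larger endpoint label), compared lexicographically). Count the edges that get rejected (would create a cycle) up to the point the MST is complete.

Sort edges by weight, then run Kruskal:
n7—n8 (2): add. Components now {n4} {n1} {n7,n8} {n9}
n4—n8 (4): add. Components now {n4,n7,n8} {n1} {n9}
n4—n9 (4): add. Components now {n4,n7,n8,n9} {n1}
n8—n9 (4): skip — n9 and n8 already connected.
n1—n9 (9): add. Components now {n1,n4,n7,n8,n9}
Edges rejected before the tree was complete: 1.

1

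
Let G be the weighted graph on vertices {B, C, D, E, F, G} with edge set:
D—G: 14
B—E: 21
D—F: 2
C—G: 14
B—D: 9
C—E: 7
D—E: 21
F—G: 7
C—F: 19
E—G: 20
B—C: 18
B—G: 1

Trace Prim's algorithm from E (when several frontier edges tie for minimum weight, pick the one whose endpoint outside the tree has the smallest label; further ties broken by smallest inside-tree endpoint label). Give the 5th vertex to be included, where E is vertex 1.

Prim's algorithm from E:
Step 1: frontier [C—E 7, E—G 20, B—E 21, D—E 21] → take C—E (7); add C.
Step 2: frontier [C—G 14, B—C 18, C—F 19, E—G 20, B—E 21, D—E 21] → take C—G (14); add G.
Step 3: frontier [B—C 18, C—F 19, B—E 21, D—E 21, B—G 1, F—G 7, D—G 14] → take B—G (1); add B.
Step 4: frontier [B—D 9, C—F 19, D—E 21, F—G 7, D—G 14] → take F—G (7); add F.
Step 5: frontier [B—D 9, D—E 21, D—F 2, D—G 14] → take D—F (2); add D.
Vertex order: E, C, G, B, F, D. The 5th vertex is F.

F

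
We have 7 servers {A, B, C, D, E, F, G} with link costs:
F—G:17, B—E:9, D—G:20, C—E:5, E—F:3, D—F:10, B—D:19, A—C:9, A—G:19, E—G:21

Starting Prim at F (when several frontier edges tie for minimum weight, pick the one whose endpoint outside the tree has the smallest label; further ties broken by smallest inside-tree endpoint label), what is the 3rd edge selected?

Grow the tree from F using Prim:
Step 1: frontier [E—F 3, D—F 10, F—G 17] → take E—F (3); add E.
Step 2: frontier [C—E 5, B—E 9, E—G 21, D—F 10, F—G 17] → take C—E (5); add C.
Step 3: frontier [A—C 9, B—E 9, E—G 21, D—F 10, F—G 17] → take A—C (9); add A.
Step 4: frontier [A—G 19, B—E 9, E—G 21, D—F 10, F—G 17] → take B—E (9); add B.
Step 5: frontier [A—G 19, B—D 19, E—G 21, D—F 10, F—G 17] → take D—F (10); add D.
Step 6: frontier [A—G 19, D—G 20, E—G 21, F—G 17] → take F—G (17); add G.
The 3rd edge added is A—C.

A-C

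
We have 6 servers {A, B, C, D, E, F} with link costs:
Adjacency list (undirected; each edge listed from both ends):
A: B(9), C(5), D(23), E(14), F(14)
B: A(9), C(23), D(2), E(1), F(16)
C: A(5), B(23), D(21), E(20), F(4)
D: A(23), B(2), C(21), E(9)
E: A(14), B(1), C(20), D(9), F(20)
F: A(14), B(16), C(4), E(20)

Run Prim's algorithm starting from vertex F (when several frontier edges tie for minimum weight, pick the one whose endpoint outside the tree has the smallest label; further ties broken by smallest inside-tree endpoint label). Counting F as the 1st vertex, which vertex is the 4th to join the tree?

Grow the tree from F using Prim:
Step 1: frontier [C—F 4, A—F 14, B—F 16, E—F 20] → take C—F (4); add C.
Step 2: frontier [A—C 5, C—E 20, C—D 21, B—C 23, A—F 14, B—F 16, E—F 20] → take A—C (5); add A.
Step 3: frontier [A—B 9, A—E 14, A—D 23, C—E 20, C—D 21, B—C 23, B—F 16, E—F 20] → take A—B (9); add B.
Step 4: frontier [A—E 14, A—D 23, B—E 1, B—D 2, C—E 20, C—D 21, E—F 20] → take B—E (1); add E.
Step 5: frontier [A—D 23, B—D 2, C—D 21, D—E 9] → take B—D (2); add D.
Vertex order: F, C, A, B, E, D. The 4th vertex is B.

B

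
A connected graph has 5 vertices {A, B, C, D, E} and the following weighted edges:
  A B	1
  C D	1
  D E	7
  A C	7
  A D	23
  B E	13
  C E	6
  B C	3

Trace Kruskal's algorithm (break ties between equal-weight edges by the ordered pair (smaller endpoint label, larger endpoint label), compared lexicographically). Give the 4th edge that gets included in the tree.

Sort edges by weight, then run Kruskal:
A B (1): add — endpoints in different components.
C D (1): add — endpoints in different components.
B C (3): add — endpoints in different components.
C E (6): add — endpoints in different components.
The 4th edge added is C E.

C-E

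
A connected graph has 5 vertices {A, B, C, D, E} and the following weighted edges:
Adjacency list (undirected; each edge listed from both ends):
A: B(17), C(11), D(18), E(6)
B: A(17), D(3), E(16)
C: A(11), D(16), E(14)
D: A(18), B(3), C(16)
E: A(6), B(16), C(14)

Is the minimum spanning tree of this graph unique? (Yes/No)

No

Kruskal's algorithm — process edges by increasing weight (ties by edge label):
B-D (3): add. Components now {A} {B,D} {C} {E}
A-E (6): add. Components now {A,E} {B,D} {C}
A-C (11): add. Components now {A,C,E} {B,D}
C-E (14): skip — C and E already connected.
B-E (16): add. Components now {A,B,C,D,E}
Non-tree edge C-D has weight 16, equal to the heaviest edge on its tree cycle — swapping gives another MST of the same weight. Not unique.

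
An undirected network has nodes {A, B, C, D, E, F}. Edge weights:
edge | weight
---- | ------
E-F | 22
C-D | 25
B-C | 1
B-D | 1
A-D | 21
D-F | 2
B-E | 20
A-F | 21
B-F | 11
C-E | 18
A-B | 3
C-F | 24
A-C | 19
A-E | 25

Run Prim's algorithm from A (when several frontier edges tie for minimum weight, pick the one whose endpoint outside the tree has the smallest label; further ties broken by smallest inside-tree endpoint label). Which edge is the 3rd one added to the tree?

B-D

Grow the tree from A using Prim:
Step 1: cheapest edge leaving the tree is A-B (3); add B.
Step 2: cheapest edge leaving the tree is B-C (1); add C.
Step 3: cheapest edge leaving the tree is B-D (1); add D.
Step 4: cheapest edge leaving the tree is D-F (2); add F.
Step 5: cheapest edge leaving the tree is C-E (18); add E.
The 3rd edge added is B-D.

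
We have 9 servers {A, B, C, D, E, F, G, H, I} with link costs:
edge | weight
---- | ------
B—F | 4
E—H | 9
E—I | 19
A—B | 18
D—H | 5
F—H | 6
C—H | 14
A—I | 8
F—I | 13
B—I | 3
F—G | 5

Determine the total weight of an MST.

54

Grow the tree from G using Prim:
Step 1: frontier [F—G 5] → take F—G (5); add F.
Step 2: frontier [B—F 4, F—H 6, F—I 13] → take B—F (4); add B.
Step 3: frontier [B—I 3, A—B 18, F—H 6, F—I 13] → take B—I (3); add I.
Step 4: frontier [A—B 18, F—H 6, A—I 8, E—I 19] → take F—H (6); add H.
Step 5: frontier [A—B 18, D—H 5, E—H 9, C—H 14, A—I 8, E—I 19] → take D—H (5); add D.
Step 6: frontier [A—B 18, E—H 9, C—H 14, A—I 8, E—I 19] → take A—I (8); add A.
Step 7: frontier [E—H 9, C—H 14, E—I 19] → take E—H (9); add E.
Step 8: frontier [C—H 14] → take C—H (14); add C.
MST edges: F—G, B—F, B—I, F—H, D—H, A—I, E—H, C—H; total weight 5+4+3+6+5+8+9+14 = 54.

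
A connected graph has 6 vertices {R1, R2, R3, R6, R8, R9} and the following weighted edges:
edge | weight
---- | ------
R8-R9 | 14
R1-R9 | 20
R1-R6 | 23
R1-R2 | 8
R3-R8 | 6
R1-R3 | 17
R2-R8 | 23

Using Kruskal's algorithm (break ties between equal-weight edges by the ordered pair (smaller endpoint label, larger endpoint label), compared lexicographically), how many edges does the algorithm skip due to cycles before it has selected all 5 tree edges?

1

Kruskal's algorithm — process edges by increasing weight (ties by edge label):
R3-R8 (6): add — endpoints in different components.
R1-R2 (8): add — endpoints in different components.
R8-R9 (14): add — endpoints in different components.
R1-R3 (17): add — endpoints in different components.
R1-R9 (20): skip — R9 and R1 already connected.
R1-R6 (23): add — endpoints in different components.
Edges rejected before the tree was complete: 1.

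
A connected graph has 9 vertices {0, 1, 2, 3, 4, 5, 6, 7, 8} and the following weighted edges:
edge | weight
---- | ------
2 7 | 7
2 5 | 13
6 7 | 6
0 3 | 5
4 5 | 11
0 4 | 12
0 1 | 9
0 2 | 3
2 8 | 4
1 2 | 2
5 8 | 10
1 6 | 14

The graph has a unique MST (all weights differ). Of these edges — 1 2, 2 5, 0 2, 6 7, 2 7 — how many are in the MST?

Kruskal's algorithm — process edges by increasing weight (ties by edge label):
1 2 (2): add — endpoints in different components.
0 2 (3): add — endpoints in different components.
2 8 (4): add — endpoints in different components.
0 3 (5): add — endpoints in different components.
6 7 (6): add — endpoints in different components.
2 7 (7): add — endpoints in different components.
0 1 (9): skip — 0 and 1 already connected.
5 8 (10): add — endpoints in different components.
4 5 (11): add — endpoints in different components.
MST edge set: {1 2, 0 2, 2 8, 0 3, 6 7, 2 7, 5 8, 4 5}.
Of the listed edges, {1 2, 0 2, 6 7, 2 7} are in the MST → 4.

4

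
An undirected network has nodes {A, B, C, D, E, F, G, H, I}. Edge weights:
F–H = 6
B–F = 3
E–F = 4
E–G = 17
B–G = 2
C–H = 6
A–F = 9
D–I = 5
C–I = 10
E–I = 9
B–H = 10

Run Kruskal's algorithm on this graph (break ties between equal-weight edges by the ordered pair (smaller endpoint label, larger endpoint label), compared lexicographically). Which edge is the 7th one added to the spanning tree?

Kruskal: consider edges lightest-first.
B–G (2): add — endpoints in different components.
B–F (3): add — endpoints in different components.
E–F (4): add — endpoints in different components.
D–I (5): add — endpoints in different components.
C–H (6): add — endpoints in different components.
F–H (6): add — endpoints in different components.
A–F (9): add — endpoints in different components.
E–I (9): add — endpoints in different components.
The 7th edge added is A–F.

A-F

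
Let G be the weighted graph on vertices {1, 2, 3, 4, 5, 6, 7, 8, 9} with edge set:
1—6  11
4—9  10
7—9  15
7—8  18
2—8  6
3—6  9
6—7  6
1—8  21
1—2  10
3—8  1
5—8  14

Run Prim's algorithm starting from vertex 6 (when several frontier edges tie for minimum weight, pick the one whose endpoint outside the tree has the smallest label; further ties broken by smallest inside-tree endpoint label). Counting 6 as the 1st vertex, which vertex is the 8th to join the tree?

9

Prim, starting at 6.
Step 1: cheapest edge leaving the tree is 6—7 (6); add 7.
Step 2: cheapest edge leaving the tree is 3—6 (9); add 3.
Step 3: cheapest edge leaving the tree is 3—8 (1); add 8.
Step 4: cheapest edge leaving the tree is 2—8 (6); add 2.
Step 5: cheapest edge leaving the tree is 1—2 (10); add 1.
Step 6: cheapest edge leaving the tree is 5—8 (14); add 5.
Step 7: cheapest edge leaving the tree is 7—9 (15); add 9.
Step 8: cheapest edge leaving the tree is 4—9 (10); add 4.
Vertex order: 6, 7, 3, 8, 2, 1, 5, 9, 4. The 8th vertex is 9.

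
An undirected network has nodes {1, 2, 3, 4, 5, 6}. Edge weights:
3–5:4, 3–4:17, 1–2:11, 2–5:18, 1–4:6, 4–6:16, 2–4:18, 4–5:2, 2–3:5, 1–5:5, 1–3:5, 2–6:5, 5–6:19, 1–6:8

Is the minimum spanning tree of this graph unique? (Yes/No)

Kruskal: consider edges lightest-first.
4–5 (2): add — endpoints in different components.
3–5 (4): add — endpoints in different components.
1–3 (5): add — endpoints in different components.
1–5 (5): skip — 1 and 5 already connected.
2–3 (5): add — endpoints in different components.
2–6 (5): add — endpoints in different components.
Non-tree edge 1–5 has weight 5, equal to the heaviest edge on its tree cycle — swapping gives another MST of the same weight. Not unique.

No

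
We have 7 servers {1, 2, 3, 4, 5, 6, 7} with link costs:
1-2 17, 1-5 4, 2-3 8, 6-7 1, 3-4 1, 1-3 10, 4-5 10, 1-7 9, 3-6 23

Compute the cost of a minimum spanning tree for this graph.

Grow the tree from 1 using Prim:
Step 1: frontier [1-5 4, 1-7 9, 1-3 10, 1-2 17] → take 1-5 (4); add 5.
Step 2: frontier [1-7 9, 1-3 10, 1-2 17, 4-5 10] → take 1-7 (9); add 7.
Step 3: frontier [1-3 10, 1-2 17, 4-5 10, 6-7 1] → take 6-7 (1); add 6.
Step 4: frontier [1-3 10, 1-2 17, 4-5 10, 3-6 23] → take 1-3 (10); add 3.
Step 5: frontier [1-2 17, 3-4 1, 2-3 8, 4-5 10] → take 3-4 (1); add 4.
Step 6: frontier [1-2 17, 2-3 8] → take 2-3 (8); add 2.
MST edges: 1-5, 1-7, 6-7, 1-3, 3-4, 2-3; total weight 4+9+1+10+1+8 = 33.

33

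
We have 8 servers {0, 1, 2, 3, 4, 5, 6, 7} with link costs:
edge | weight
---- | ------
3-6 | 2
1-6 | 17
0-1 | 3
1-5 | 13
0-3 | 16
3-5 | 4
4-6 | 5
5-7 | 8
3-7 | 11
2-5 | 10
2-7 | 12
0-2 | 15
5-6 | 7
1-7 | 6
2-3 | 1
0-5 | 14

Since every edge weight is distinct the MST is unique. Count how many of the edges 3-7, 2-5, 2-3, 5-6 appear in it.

Kruskal: consider edges lightest-first.
2-3 (1): add — endpoints in different components.
3-6 (2): add — endpoints in different components.
0-1 (3): add — endpoints in different components.
3-5 (4): add — endpoints in different components.
4-6 (5): add — endpoints in different components.
1-7 (6): add — endpoints in different components.
5-6 (7): skip — 5 and 6 already connected.
5-7 (8): add — endpoints in different components.
MST edge set: {2-3, 3-6, 0-1, 3-5, 4-6, 1-7, 5-7}.
Of the listed edges, {2-3} are in the MST → 1.

1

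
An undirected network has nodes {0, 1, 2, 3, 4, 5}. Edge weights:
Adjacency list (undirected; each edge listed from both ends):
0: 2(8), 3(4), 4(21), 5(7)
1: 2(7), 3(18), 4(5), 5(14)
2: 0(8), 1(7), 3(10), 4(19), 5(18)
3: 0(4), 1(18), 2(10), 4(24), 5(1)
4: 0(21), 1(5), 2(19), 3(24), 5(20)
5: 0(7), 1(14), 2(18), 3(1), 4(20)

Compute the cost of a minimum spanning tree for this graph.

Grow the tree from 1 using Prim:
Step 1: frontier [1—4 5, 1—2 7, 1—5 14, 1—3 18] → take 1—4 (5); add 4.
Step 2: frontier [1—2 7, 1—5 14, 1—3 18, 2—4 19, 4—5 20, 0—4 21, 3—4 24] → take 1—2 (7); add 2.
Step 3: frontier [1—5 14, 1—3 18, 0—2 8, 2—3 10, 2—5 18, 4—5 20, 0—4 21, 3—4 24] → take 0—2 (8); add 0.
Step 4: frontier [0—3 4, 0—5 7, 1—5 14, 1—3 18, 2—3 10, 2—5 18, 4—5 20, 3—4 24] → take 0—3 (4); add 3.
Step 5: frontier [0—5 7, 1—5 14, 2—5 18, 3—5 1, 4—5 20] → take 3—5 (1); add 5.
MST edges: 1—4, 1—2, 0—2, 0—3, 3—5; total weight 5+7+8+4+1 = 25.

25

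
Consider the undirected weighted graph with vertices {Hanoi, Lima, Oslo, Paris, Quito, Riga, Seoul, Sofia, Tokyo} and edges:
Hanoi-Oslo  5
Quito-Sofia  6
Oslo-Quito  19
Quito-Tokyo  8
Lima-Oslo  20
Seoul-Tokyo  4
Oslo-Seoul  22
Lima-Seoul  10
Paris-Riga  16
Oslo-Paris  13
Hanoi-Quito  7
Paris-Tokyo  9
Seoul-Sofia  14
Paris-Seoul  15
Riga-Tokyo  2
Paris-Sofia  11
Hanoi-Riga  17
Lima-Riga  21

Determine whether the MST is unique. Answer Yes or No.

Kruskal: consider edges lightest-first.
Riga-Tokyo (2): add — endpoints in different components.
Seoul-Tokyo (4): add — endpoints in different components.
Hanoi-Oslo (5): add — endpoints in different components.
Quito-Sofia (6): add — endpoints in different components.
Hanoi-Quito (7): add — endpoints in different components.
Quito-Tokyo (8): add — endpoints in different components.
Paris-Tokyo (9): add — endpoints in different components.
Lima-Seoul (10): add — endpoints in different components.
Every non-tree edge has weight strictly greater than the heaviest edge on the tree path between its endpoints, so the MST is unique.

Yes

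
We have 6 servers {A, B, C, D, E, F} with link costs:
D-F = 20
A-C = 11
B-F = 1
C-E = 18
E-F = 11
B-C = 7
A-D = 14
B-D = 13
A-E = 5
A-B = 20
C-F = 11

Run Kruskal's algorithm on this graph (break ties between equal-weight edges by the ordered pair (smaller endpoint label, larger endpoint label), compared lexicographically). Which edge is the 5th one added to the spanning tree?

B-D

Kruskal: consider edges lightest-first.
B-F (1): add — endpoints in different components.
A-E (5): add — endpoints in different components.
B-C (7): add — endpoints in different components.
A-C (11): add — endpoints in different components.
C-F (11): skip — C and F already connected.
E-F (11): skip — E and F already connected.
B-D (13): add — endpoints in different components.
The 5th edge added is B-D.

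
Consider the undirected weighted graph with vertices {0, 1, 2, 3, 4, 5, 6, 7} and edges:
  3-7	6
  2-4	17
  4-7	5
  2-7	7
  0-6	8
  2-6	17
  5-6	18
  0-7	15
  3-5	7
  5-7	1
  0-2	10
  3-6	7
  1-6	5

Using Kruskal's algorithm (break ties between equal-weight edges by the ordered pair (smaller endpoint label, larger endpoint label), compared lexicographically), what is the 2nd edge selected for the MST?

Sort edges by weight, then run Kruskal:
5-7 (1): add — endpoints in different components.
1-6 (5): add — endpoints in different components.
4-7 (5): add — endpoints in different components.
3-7 (6): add — endpoints in different components.
2-7 (7): add — endpoints in different components.
3-5 (7): skip — 3 and 5 already connected.
3-6 (7): add — endpoints in different components.
0-6 (8): add — endpoints in different components.
The 2nd edge added is 1-6.

1-6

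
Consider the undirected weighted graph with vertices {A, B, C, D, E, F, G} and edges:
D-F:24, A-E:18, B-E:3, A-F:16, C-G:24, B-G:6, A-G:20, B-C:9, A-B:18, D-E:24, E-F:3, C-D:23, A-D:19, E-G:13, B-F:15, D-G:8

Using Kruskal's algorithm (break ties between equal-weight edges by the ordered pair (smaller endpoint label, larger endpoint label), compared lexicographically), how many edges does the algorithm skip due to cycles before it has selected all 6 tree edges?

2

Kruskal's algorithm — process edges by increasing weight (ties by edge label):
B-E (3): add — endpoints in different components.
E-F (3): add — endpoints in different components.
B-G (6): add — endpoints in different components.
D-G (8): add — endpoints in different components.
B-C (9): add — endpoints in different components.
E-G (13): skip — E and G already connected.
B-F (15): skip — B and F already connected.
A-F (16): add — endpoints in different components.
Edges rejected before the tree was complete: 2.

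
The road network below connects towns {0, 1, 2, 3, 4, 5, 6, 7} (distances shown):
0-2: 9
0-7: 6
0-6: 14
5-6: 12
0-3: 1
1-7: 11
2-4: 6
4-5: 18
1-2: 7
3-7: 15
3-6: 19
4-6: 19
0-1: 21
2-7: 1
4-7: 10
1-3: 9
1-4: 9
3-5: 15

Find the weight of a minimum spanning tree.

47

Prim, starting at 2.
Step 1: cheapest edge leaving the tree is 2-7 (1); add 7.
Step 2: cheapest edge leaving the tree is 0-7 (6); add 0.
Step 3: cheapest edge leaving the tree is 0-3 (1); add 3.
Step 4: cheapest edge leaving the tree is 2-4 (6); add 4.
Step 5: cheapest edge leaving the tree is 1-2 (7); add 1.
Step 6: cheapest edge leaving the tree is 0-6 (14); add 6.
Step 7: cheapest edge leaving the tree is 5-6 (12); add 5.
MST edges: 2-7, 0-7, 0-3, 2-4, 1-2, 0-6, 5-6; total weight 1+6+1+6+7+14+12 = 47.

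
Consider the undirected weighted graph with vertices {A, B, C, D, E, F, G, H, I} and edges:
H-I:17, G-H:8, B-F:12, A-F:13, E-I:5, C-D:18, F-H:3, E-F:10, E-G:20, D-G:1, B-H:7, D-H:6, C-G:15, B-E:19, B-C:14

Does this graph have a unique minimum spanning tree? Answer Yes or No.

Yes

Kruskal: consider edges lightest-first.
D-G (1): add — endpoints in different components.
F-H (3): add — endpoints in different components.
E-I (5): add — endpoints in different components.
D-H (6): add — endpoints in different components.
B-H (7): add — endpoints in different components.
G-H (8): skip — G and H already connected.
E-F (10): add — endpoints in different components.
B-F (12): skip — B and F already connected.
A-F (13): add — endpoints in different components.
B-C (14): add — endpoints in different components.
Every non-tree edge has weight strictly greater than the heaviest edge on the tree path between its endpoints, so the MST is unique.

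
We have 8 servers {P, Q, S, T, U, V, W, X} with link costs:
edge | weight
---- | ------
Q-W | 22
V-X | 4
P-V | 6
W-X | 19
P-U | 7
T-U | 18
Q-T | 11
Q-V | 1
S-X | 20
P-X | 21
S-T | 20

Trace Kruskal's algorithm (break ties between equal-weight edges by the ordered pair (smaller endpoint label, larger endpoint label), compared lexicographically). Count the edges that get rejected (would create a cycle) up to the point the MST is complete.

Sort edges by weight, then run Kruskal:
Q-V (1): add — endpoints in different components.
V-X (4): add — endpoints in different components.
P-V (6): add — endpoints in different components.
P-U (7): add — endpoints in different components.
Q-T (11): add — endpoints in different components.
T-U (18): skip — U and T already connected.
W-X (19): add — endpoints in different components.
S-T (20): add — endpoints in different components.
Edges rejected before the tree was complete: 1.

1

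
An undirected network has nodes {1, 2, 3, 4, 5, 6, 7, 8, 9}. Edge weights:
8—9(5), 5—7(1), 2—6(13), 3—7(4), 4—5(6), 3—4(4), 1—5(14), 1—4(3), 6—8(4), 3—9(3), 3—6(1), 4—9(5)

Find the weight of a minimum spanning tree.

33

Kruskal: consider edges lightest-first.
3—6 (1): add — endpoints in different components.
5—7 (1): add — endpoints in different components.
1—4 (3): add — endpoints in different components.
3—9 (3): add — endpoints in different components.
3—4 (4): add — endpoints in different components.
3—7 (4): add — endpoints in different components.
6—8 (4): add — endpoints in different components.
4—9 (5): skip — 4 and 9 already connected.
8—9 (5): skip — 8 and 9 already connected.
4—5 (6): skip — 4 and 5 already connected.
2—6 (13): add — endpoints in different components.
MST edges: 3—6, 5—7, 1—4, 3—9, 3—4, 3—7, 6—8, 2—6; total weight 1+1+3+3+4+4+4+13 = 33.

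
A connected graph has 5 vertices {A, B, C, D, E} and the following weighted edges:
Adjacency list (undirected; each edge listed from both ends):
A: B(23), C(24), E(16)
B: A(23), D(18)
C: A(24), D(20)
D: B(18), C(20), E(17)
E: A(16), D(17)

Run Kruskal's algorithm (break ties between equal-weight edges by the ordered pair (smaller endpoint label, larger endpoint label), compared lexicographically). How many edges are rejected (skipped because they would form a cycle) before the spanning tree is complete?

Kruskal's algorithm — process edges by increasing weight (ties by edge label):
A-E (16): add — endpoints in different components.
D-E (17): add — endpoints in different components.
B-D (18): add — endpoints in different components.
C-D (20): add — endpoints in different components.
Edges rejected before the tree was complete: 0.

0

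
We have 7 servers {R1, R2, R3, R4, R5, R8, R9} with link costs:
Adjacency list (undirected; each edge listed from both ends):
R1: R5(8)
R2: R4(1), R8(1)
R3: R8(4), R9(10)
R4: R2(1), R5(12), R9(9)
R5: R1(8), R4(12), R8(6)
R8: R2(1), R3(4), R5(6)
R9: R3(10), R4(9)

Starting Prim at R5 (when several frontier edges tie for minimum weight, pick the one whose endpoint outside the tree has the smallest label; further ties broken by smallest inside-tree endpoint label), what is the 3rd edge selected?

Prim's algorithm from R5:
Step 1: frontier [R5 R8 6, R1 R5 8, R4 R5 12] → take R5 R8 (6); add R8.
Step 2: frontier [R1 R5 8, R4 R5 12, R2 R8 1, R3 R8 4] → take R2 R8 (1); add R2.
Step 3: frontier [R2 R4 1, R1 R5 8, R4 R5 12, R3 R8 4] → take R2 R4 (1); add R4.
Step 4: frontier [R4 R9 9, R1 R5 8, R3 R8 4] → take R3 R8 (4); add R3.
Step 5: frontier [R3 R9 10, R4 R9 9, R1 R5 8] → take R1 R5 (8); add R1.
Step 6: frontier [R3 R9 10, R4 R9 9] → take R4 R9 (9); add R9.
The 3rd edge added is R2 R4.

R2-R4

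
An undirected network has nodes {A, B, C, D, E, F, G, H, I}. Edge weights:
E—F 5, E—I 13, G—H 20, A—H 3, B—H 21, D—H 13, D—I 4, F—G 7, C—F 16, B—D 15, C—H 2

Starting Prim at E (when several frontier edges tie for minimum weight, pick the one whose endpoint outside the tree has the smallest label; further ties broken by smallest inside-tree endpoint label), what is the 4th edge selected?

Grow the tree from E using Prim:
Step 1: cheapest edge leaving the tree is E—F (5); add F.
Step 2: cheapest edge leaving the tree is F—G (7); add G.
Step 3: cheapest edge leaving the tree is E—I (13); add I.
Step 4: cheapest edge leaving the tree is D—I (4); add D.
Step 5: cheapest edge leaving the tree is D—H (13); add H.
Step 6: cheapest edge leaving the tree is C—H (2); add C.
Step 7: cheapest edge leaving the tree is A—H (3); add A.
Step 8: cheapest edge leaving the tree is B—D (15); add B.
The 4th edge added is D—I.

D-I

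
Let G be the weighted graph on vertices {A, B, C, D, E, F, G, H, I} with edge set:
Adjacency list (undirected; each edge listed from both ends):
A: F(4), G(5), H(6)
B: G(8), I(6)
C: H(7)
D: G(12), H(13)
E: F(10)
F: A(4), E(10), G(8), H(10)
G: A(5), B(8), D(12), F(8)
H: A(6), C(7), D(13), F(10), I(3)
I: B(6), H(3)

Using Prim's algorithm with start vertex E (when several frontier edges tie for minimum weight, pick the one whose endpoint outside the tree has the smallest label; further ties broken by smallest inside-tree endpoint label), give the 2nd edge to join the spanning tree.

A-F

Prim, starting at E.
Step 1: cheapest edge leaving the tree is E F (10); add F.
Step 2: cheapest edge leaving the tree is A F (4); add A.
Step 3: cheapest edge leaving the tree is A G (5); add G.
Step 4: cheapest edge leaving the tree is A H (6); add H.
Step 5: cheapest edge leaving the tree is H I (3); add I.
Step 6: cheapest edge leaving the tree is B I (6); add B.
Step 7: cheapest edge leaving the tree is C H (7); add C.
Step 8: cheapest edge leaving the tree is D G (12); add D.
The 2nd edge added is A F.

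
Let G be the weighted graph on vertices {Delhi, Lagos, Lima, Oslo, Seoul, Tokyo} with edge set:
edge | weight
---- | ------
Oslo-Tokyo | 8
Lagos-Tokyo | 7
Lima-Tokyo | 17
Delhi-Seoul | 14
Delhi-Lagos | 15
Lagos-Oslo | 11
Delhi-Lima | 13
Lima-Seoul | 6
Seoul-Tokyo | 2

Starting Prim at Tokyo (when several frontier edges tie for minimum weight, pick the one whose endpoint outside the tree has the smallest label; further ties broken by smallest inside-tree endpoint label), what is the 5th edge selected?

Delhi-Lima

Grow the tree from Tokyo using Prim:
Step 1: frontier [Seoul-Tokyo 2, Lagos-Tokyo 7, Oslo-Tokyo 8, Lima-Tokyo 17] → take Seoul-Tokyo (2); add Seoul.
Step 2: frontier [Lima-Seoul 6, Delhi-Seoul 14, Lagos-Tokyo 7, Oslo-Tokyo 8, Lima-Tokyo 17] → take Lima-Seoul (6); add Lima.
Step 3: frontier [Delhi-Lima 13, Delhi-Seoul 14, Lagos-Tokyo 7, Oslo-Tokyo 8] → take Lagos-Tokyo (7); add Lagos.
Step 4: frontier [Lagos-Oslo 11, Delhi-Lagos 15, Delhi-Lima 13, Delhi-Seoul 14, Oslo-Tokyo 8] → take Oslo-Tokyo (8); add Oslo.
Step 5: frontier [Delhi-Lagos 15, Delhi-Lima 13, Delhi-Seoul 14] → take Delhi-Lima (13); add Delhi.
The 5th edge added is Delhi-Lima.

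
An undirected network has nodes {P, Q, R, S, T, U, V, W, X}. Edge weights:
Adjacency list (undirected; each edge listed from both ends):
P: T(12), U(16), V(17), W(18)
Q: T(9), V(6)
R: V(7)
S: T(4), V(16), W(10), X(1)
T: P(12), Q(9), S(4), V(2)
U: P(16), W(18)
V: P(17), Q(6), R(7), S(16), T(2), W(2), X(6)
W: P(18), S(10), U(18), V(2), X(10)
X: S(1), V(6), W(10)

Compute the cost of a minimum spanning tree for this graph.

Kruskal's algorithm — process edges by increasing weight (ties by edge label):
S–X (1): add — endpoints in different components.
T–V (2): add — endpoints in different components.
V–W (2): add — endpoints in different components.
S–T (4): add — endpoints in different components.
Q–V (6): add — endpoints in different components.
V–X (6): skip — V and X already connected.
R–V (7): add — endpoints in different components.
Q–T (9): skip — Q and T already connected.
S–W (10): skip — W and S already connected.
W–X (10): skip — W and X already connected.
P–T (12): add — endpoints in different components.
P–U (16): add — endpoints in different components.
MST edges: S–X, T–V, V–W, S–T, Q–V, R–V, P–T, P–U; total weight 1+2+2+4+6+7+12+16 = 50.

50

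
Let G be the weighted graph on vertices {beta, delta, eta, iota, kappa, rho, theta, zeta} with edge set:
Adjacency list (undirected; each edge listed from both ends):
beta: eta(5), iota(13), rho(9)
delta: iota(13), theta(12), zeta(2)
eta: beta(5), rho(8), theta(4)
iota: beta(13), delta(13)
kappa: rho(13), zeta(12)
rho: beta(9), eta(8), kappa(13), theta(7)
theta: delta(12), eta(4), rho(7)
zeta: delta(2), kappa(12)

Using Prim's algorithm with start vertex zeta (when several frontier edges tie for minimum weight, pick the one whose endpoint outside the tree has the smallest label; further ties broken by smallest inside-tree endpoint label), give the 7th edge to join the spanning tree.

Prim, starting at zeta.
Step 1: frontier [delta-zeta 2, kappa-zeta 12] → take delta-zeta (2); add delta.
Step 2: frontier [delta-theta 12, delta-iota 13, kappa-zeta 12] → take kappa-zeta (12); add kappa.
Step 3: frontier [delta-theta 12, delta-iota 13, kappa-rho 13] → take delta-theta (12); add theta.
Step 4: frontier [delta-iota 13, kappa-rho 13, eta-theta 4, rho-theta 7] → take eta-theta (4); add eta.
Step 5: frontier [delta-iota 13, beta-eta 5, eta-rho 8, kappa-rho 13, rho-theta 7] → take beta-eta (5); add beta.
Step 6: frontier [beta-rho 9, beta-iota 13, delta-iota 13, eta-rho 8, kappa-rho 13, rho-theta 7] → take rho-theta (7); add rho.
Step 7: frontier [beta-iota 13, delta-iota 13] → take beta-iota (13); add iota.
The 7th edge added is beta-iota.

beta-iota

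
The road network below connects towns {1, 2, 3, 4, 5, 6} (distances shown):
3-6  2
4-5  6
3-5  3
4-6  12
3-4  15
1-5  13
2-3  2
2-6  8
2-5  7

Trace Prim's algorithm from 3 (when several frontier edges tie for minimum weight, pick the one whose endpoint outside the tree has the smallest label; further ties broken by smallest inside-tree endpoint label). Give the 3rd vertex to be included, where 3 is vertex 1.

Grow the tree from 3 using Prim:
Step 1: frontier [2-3 2, 3-6 2, 3-5 3, 3-4 15] → take 2-3 (2); add 2.
Step 2: frontier [2-5 7, 2-6 8, 3-6 2, 3-5 3, 3-4 15] → take 3-6 (2); add 6.
Step 3: frontier [2-5 7, 3-5 3, 3-4 15, 4-6 12] → take 3-5 (3); add 5.
Step 4: frontier [3-4 15, 4-5 6, 1-5 13, 4-6 12] → take 4-5 (6); add 4.
Step 5: frontier [1-5 13] → take 1-5 (13); add 1.
Vertex order: 3, 2, 6, 5, 4, 1. The 3rd vertex is 6.

6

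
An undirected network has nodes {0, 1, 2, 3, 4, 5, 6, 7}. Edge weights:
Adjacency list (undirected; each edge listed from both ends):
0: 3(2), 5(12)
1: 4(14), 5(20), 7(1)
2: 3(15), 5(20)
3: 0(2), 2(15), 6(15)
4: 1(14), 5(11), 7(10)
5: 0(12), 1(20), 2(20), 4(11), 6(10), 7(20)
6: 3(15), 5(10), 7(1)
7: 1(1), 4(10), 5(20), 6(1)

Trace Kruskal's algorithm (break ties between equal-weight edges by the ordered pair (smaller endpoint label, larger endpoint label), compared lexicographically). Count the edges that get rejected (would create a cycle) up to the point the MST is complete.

Kruskal: consider edges lightest-first.
1-7 (1): add — endpoints in different components.
6-7 (1): add — endpoints in different components.
0-3 (2): add — endpoints in different components.
4-7 (10): add — endpoints in different components.
5-6 (10): add — endpoints in different components.
4-5 (11): skip — 4 and 5 already connected.
0-5 (12): add — endpoints in different components.
1-4 (14): skip — 1 and 4 already connected.
2-3 (15): add — endpoints in different components.
Edges rejected before the tree was complete: 2.

2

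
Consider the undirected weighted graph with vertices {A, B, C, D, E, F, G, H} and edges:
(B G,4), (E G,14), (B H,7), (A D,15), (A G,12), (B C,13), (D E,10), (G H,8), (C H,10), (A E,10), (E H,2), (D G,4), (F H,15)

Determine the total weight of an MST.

52

Kruskal: consider edges lightest-first.
E H (2): add — endpoints in different components.
B G (4): add — endpoints in different components.
D G (4): add — endpoints in different components.
B H (7): add — endpoints in different components.
G H (8): skip — G and H already connected.
A E (10): add — endpoints in different components.
C H (10): add — endpoints in different components.
D E (10): skip — D and E already connected.
A G (12): skip — A and G already connected.
B C (13): skip — B and C already connected.
E G (14): skip — E and G already connected.
A D (15): skip — A and D already connected.
F H (15): add — endpoints in different components.
MST edges: E H, B G, D G, B H, A E, C H, F H; total weight 2+4+4+7+10+10+15 = 52.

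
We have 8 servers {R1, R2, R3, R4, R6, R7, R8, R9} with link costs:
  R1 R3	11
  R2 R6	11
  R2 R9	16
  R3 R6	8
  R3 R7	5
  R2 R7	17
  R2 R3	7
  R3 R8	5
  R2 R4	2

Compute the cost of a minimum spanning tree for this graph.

54

Grow the tree from R7 using Prim:
Step 1: cheapest edge leaving the tree is R3 R7 (5); add R3.
Step 2: cheapest edge leaving the tree is R3 R8 (5); add R8.
Step 3: cheapest edge leaving the tree is R2 R3 (7); add R2.
Step 4: cheapest edge leaving the tree is R2 R4 (2); add R4.
Step 5: cheapest edge leaving the tree is R3 R6 (8); add R6.
Step 6: cheapest edge leaving the tree is R1 R3 (11); add R1.
Step 7: cheapest edge leaving the tree is R2 R9 (16); add R9.
MST edges: R3 R7, R3 R8, R2 R3, R2 R4, R3 R6, R1 R3, R2 R9; total weight 5+5+7+2+8+11+16 = 54.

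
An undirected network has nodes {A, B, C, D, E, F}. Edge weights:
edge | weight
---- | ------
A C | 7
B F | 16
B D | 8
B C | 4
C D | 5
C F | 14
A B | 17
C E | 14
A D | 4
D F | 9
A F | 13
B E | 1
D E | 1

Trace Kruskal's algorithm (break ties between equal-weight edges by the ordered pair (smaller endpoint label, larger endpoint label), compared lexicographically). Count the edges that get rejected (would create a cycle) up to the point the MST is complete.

Kruskal: consider edges lightest-first.
B E (1): add — endpoints in different components.
D E (1): add — endpoints in different components.
A D (4): add — endpoints in different components.
B C (4): add — endpoints in different components.
C D (5): skip — C and D already connected.
A C (7): skip — A and C already connected.
B D (8): skip — B and D already connected.
D F (9): add — endpoints in different components.
Edges rejected before the tree was complete: 3.

3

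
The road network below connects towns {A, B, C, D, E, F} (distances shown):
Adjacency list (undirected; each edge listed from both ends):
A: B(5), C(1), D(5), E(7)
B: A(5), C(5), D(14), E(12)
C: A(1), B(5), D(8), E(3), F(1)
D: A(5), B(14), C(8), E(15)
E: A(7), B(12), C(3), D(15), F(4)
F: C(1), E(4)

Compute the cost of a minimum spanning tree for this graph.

15

Sort edges by weight, then run Kruskal:
A C (1): add. Components now {A,C} {B} {D} {E} {F}
C F (1): add. Components now {A,C,F} {B} {D} {E}
C E (3): add. Components now {A,C,E,F} {B} {D}
E F (4): skip — E and F already connected.
A B (5): add. Components now {A,B,C,E,F} {D}
A D (5): add. Components now {A,B,C,D,E,F}
MST edges: A C, C F, C E, A B, A D; total weight 1+1+3+5+5 = 15.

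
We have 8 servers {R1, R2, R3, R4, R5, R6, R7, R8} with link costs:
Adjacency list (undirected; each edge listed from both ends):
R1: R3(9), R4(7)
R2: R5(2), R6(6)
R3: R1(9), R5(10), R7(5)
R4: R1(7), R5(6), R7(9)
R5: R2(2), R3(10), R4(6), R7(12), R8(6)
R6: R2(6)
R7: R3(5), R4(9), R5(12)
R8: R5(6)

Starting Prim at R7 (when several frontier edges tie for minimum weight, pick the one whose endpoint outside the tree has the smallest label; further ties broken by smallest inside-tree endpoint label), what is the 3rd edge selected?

Prim, starting at R7.
Step 1: frontier [R3—R7 5, R4—R7 9, R5—R7 12] → take R3—R7 (5); add R3.
Step 2: frontier [R1—R3 9, R3—R5 10, R4—R7 9, R5—R7 12] → take R1—R3 (9); add R1.
Step 3: frontier [R1—R4 7, R3—R5 10, R4—R7 9, R5—R7 12] → take R1—R4 (7); add R4.
Step 4: frontier [R3—R5 10, R4—R5 6, R5—R7 12] → take R4—R5 (6); add R5.
Step 5: frontier [R2—R5 2, R5—R8 6] → take R2—R5 (2); add R2.
Step 6: frontier [R2—R6 6, R5—R8 6] → take R2—R6 (6); add R6.
Step 7: frontier [R5—R8 6] → take R5—R8 (6); add R8.
The 3rd edge added is R1—R4.

R1-R4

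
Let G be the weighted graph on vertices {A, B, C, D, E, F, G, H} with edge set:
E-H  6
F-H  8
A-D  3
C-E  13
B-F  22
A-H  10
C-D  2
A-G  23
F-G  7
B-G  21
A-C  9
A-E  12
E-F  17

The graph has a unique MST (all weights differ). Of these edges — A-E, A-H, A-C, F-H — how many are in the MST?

Kruskal: consider edges lightest-first.
C-D (2): add — endpoints in different components.
A-D (3): add — endpoints in different components.
E-H (6): add — endpoints in different components.
F-G (7): add — endpoints in different components.
F-H (8): add — endpoints in different components.
A-C (9): skip — A and C already connected.
A-H (10): add — endpoints in different components.
A-E (12): skip — A and E already connected.
C-E (13): skip — C and E already connected.
E-F (17): skip — E and F already connected.
B-G (21): add — endpoints in different components.
MST edge set: {C-D, A-D, E-H, F-G, F-H, A-H, B-G}.
Of the listed edges, {A-H, F-H} are in the MST → 2.

2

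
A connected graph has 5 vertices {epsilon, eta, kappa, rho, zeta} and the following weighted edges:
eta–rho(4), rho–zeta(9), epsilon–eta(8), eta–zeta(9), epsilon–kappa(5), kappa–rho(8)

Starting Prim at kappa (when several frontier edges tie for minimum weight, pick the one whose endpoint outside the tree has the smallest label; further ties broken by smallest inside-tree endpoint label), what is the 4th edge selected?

Grow the tree from kappa using Prim:
Step 1: cheapest edge leaving the tree is epsilon–kappa (5); add epsilon.
Step 2: cheapest edge leaving the tree is epsilon–eta (8); add eta.
Step 3: cheapest edge leaving the tree is eta–rho (4); add rho.
Step 4: cheapest edge leaving the tree is eta–zeta (9); add zeta.
The 4th edge added is eta–zeta.

eta-zeta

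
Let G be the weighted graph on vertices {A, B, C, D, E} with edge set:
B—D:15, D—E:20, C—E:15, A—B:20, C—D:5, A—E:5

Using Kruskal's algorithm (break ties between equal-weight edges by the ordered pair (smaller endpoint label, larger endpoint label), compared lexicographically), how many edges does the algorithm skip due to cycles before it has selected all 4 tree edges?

0

Kruskal's algorithm — process edges by increasing weight (ties by edge label):
A—E (5): add. Components now {A,E} {B} {C} {D}
C—D (5): add. Components now {A,E} {B} {C,D}
B—D (15): add. Components now {A,E} {B,C,D}
C—E (15): add. Components now {A,B,C,D,E}
Edges rejected before the tree was complete: 0.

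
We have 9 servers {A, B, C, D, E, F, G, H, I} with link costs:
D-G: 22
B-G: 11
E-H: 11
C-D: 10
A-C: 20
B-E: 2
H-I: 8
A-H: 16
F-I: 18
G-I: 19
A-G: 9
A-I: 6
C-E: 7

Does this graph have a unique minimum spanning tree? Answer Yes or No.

Kruskal's algorithm — process edges by increasing weight (ties by edge label):
B-E (2): add — endpoints in different components.
A-I (6): add — endpoints in different components.
C-E (7): add — endpoints in different components.
H-I (8): add — endpoints in different components.
A-G (9): add — endpoints in different components.
C-D (10): add — endpoints in different components.
B-G (11): add — endpoints in different components.
E-H (11): skip — E and H already connected.
A-H (16): skip — A and H already connected.
F-I (18): add — endpoints in different components.
Non-tree edge E-H has weight 11, equal to the heaviest edge on its tree cycle — swapping gives another MST of the same weight. Not unique.

No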